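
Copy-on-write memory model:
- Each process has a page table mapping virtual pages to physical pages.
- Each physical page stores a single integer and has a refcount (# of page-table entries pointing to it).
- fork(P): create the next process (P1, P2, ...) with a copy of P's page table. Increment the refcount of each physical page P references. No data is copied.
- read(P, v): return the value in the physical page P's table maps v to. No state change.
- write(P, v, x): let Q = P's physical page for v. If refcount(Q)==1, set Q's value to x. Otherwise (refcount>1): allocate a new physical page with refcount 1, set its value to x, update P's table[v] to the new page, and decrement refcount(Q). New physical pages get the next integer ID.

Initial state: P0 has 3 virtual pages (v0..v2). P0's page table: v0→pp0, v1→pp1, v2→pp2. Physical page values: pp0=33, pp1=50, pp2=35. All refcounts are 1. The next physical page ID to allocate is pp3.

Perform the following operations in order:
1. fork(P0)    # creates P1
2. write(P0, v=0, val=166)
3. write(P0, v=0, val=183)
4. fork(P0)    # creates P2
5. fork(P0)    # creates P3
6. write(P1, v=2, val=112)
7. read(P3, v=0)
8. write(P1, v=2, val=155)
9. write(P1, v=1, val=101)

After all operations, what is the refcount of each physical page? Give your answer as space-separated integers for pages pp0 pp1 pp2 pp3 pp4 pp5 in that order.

Op 1: fork(P0) -> P1. 3 ppages; refcounts: pp0:2 pp1:2 pp2:2
Op 2: write(P0, v0, 166). refcount(pp0)=2>1 -> COPY to pp3. 4 ppages; refcounts: pp0:1 pp1:2 pp2:2 pp3:1
Op 3: write(P0, v0, 183). refcount(pp3)=1 -> write in place. 4 ppages; refcounts: pp0:1 pp1:2 pp2:2 pp3:1
Op 4: fork(P0) -> P2. 4 ppages; refcounts: pp0:1 pp1:3 pp2:3 pp3:2
Op 5: fork(P0) -> P3. 4 ppages; refcounts: pp0:1 pp1:4 pp2:4 pp3:3
Op 6: write(P1, v2, 112). refcount(pp2)=4>1 -> COPY to pp4. 5 ppages; refcounts: pp0:1 pp1:4 pp2:3 pp3:3 pp4:1
Op 7: read(P3, v0) -> 183. No state change.
Op 8: write(P1, v2, 155). refcount(pp4)=1 -> write in place. 5 ppages; refcounts: pp0:1 pp1:4 pp2:3 pp3:3 pp4:1
Op 9: write(P1, v1, 101). refcount(pp1)=4>1 -> COPY to pp5. 6 ppages; refcounts: pp0:1 pp1:3 pp2:3 pp3:3 pp4:1 pp5:1

Answer: 1 3 3 3 1 1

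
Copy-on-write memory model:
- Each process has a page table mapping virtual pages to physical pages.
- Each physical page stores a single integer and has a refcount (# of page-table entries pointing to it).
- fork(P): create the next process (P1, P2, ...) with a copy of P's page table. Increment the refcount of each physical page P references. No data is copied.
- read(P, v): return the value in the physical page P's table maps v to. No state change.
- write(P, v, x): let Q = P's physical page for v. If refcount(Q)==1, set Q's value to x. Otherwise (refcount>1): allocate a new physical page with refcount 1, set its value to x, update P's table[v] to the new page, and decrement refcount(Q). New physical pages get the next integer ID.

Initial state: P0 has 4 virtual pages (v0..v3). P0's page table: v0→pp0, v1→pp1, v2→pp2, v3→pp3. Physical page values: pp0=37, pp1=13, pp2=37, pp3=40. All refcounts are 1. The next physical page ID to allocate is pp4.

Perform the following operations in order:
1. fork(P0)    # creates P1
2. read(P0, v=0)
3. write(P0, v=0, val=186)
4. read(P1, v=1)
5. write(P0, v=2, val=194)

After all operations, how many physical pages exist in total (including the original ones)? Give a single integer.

Op 1: fork(P0) -> P1. 4 ppages; refcounts: pp0:2 pp1:2 pp2:2 pp3:2
Op 2: read(P0, v0) -> 37. No state change.
Op 3: write(P0, v0, 186). refcount(pp0)=2>1 -> COPY to pp4. 5 ppages; refcounts: pp0:1 pp1:2 pp2:2 pp3:2 pp4:1
Op 4: read(P1, v1) -> 13. No state change.
Op 5: write(P0, v2, 194). refcount(pp2)=2>1 -> COPY to pp5. 6 ppages; refcounts: pp0:1 pp1:2 pp2:1 pp3:2 pp4:1 pp5:1

Answer: 6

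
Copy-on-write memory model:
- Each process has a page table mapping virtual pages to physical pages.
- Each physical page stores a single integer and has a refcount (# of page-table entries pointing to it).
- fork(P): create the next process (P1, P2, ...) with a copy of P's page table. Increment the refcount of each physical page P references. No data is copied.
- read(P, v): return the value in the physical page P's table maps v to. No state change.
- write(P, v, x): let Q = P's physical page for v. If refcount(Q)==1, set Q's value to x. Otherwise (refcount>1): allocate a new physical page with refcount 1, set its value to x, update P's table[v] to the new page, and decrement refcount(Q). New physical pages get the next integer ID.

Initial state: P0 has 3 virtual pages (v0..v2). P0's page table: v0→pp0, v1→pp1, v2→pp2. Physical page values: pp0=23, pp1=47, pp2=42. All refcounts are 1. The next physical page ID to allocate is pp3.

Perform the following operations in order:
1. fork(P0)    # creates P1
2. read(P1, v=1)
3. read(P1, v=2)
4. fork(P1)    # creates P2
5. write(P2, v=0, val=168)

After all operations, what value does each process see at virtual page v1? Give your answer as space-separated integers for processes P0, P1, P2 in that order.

Op 1: fork(P0) -> P1. 3 ppages; refcounts: pp0:2 pp1:2 pp2:2
Op 2: read(P1, v1) -> 47. No state change.
Op 3: read(P1, v2) -> 42. No state change.
Op 4: fork(P1) -> P2. 3 ppages; refcounts: pp0:3 pp1:3 pp2:3
Op 5: write(P2, v0, 168). refcount(pp0)=3>1 -> COPY to pp3. 4 ppages; refcounts: pp0:2 pp1:3 pp2:3 pp3:1
P0: v1 -> pp1 = 47
P1: v1 -> pp1 = 47
P2: v1 -> pp1 = 47

Answer: 47 47 47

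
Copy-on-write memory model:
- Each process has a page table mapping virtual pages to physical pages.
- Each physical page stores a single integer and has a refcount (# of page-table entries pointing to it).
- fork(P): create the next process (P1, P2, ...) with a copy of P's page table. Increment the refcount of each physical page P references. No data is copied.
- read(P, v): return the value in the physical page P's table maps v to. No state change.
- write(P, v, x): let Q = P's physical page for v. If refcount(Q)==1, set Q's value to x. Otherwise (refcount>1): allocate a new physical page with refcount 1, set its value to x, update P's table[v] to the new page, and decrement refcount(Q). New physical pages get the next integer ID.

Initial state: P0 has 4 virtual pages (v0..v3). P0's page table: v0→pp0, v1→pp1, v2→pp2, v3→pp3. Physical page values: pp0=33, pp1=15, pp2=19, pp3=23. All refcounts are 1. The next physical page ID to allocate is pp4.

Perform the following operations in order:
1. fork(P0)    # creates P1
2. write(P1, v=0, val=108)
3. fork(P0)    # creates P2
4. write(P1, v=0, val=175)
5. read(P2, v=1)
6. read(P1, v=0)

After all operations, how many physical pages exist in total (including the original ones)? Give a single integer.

Answer: 5

Derivation:
Op 1: fork(P0) -> P1. 4 ppages; refcounts: pp0:2 pp1:2 pp2:2 pp3:2
Op 2: write(P1, v0, 108). refcount(pp0)=2>1 -> COPY to pp4. 5 ppages; refcounts: pp0:1 pp1:2 pp2:2 pp3:2 pp4:1
Op 3: fork(P0) -> P2. 5 ppages; refcounts: pp0:2 pp1:3 pp2:3 pp3:3 pp4:1
Op 4: write(P1, v0, 175). refcount(pp4)=1 -> write in place. 5 ppages; refcounts: pp0:2 pp1:3 pp2:3 pp3:3 pp4:1
Op 5: read(P2, v1) -> 15. No state change.
Op 6: read(P1, v0) -> 175. No state change.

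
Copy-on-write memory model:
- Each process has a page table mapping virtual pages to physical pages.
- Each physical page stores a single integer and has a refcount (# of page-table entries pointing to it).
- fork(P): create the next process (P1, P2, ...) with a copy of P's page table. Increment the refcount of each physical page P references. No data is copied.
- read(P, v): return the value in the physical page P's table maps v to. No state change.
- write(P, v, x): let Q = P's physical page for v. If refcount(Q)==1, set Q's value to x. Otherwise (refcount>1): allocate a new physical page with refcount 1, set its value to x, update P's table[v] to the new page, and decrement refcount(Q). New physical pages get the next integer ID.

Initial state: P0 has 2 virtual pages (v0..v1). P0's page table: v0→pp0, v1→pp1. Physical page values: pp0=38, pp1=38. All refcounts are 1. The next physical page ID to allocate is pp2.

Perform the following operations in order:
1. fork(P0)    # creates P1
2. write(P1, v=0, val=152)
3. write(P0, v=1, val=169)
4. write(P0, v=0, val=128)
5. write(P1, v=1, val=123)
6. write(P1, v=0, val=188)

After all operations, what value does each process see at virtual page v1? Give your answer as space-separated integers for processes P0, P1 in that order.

Op 1: fork(P0) -> P1. 2 ppages; refcounts: pp0:2 pp1:2
Op 2: write(P1, v0, 152). refcount(pp0)=2>1 -> COPY to pp2. 3 ppages; refcounts: pp0:1 pp1:2 pp2:1
Op 3: write(P0, v1, 169). refcount(pp1)=2>1 -> COPY to pp3. 4 ppages; refcounts: pp0:1 pp1:1 pp2:1 pp3:1
Op 4: write(P0, v0, 128). refcount(pp0)=1 -> write in place. 4 ppages; refcounts: pp0:1 pp1:1 pp2:1 pp3:1
Op 5: write(P1, v1, 123). refcount(pp1)=1 -> write in place. 4 ppages; refcounts: pp0:1 pp1:1 pp2:1 pp3:1
Op 6: write(P1, v0, 188). refcount(pp2)=1 -> write in place. 4 ppages; refcounts: pp0:1 pp1:1 pp2:1 pp3:1
P0: v1 -> pp3 = 169
P1: v1 -> pp1 = 123

Answer: 169 123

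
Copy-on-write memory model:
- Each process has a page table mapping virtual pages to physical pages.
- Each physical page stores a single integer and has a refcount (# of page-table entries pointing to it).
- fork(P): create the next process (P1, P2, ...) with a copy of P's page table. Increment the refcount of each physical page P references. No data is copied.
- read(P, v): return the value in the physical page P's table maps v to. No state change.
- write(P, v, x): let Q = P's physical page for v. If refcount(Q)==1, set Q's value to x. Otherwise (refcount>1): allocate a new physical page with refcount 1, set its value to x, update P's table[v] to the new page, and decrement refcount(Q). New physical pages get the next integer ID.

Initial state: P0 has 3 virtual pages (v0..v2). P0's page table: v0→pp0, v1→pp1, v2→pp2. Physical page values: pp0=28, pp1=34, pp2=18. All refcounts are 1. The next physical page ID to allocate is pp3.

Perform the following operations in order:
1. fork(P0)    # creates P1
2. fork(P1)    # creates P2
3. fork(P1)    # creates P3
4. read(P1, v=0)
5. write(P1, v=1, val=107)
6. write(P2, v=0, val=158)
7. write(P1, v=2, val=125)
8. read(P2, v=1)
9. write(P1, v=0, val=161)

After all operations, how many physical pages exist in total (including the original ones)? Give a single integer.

Op 1: fork(P0) -> P1. 3 ppages; refcounts: pp0:2 pp1:2 pp2:2
Op 2: fork(P1) -> P2. 3 ppages; refcounts: pp0:3 pp1:3 pp2:3
Op 3: fork(P1) -> P3. 3 ppages; refcounts: pp0:4 pp1:4 pp2:4
Op 4: read(P1, v0) -> 28. No state change.
Op 5: write(P1, v1, 107). refcount(pp1)=4>1 -> COPY to pp3. 4 ppages; refcounts: pp0:4 pp1:3 pp2:4 pp3:1
Op 6: write(P2, v0, 158). refcount(pp0)=4>1 -> COPY to pp4. 5 ppages; refcounts: pp0:3 pp1:3 pp2:4 pp3:1 pp4:1
Op 7: write(P1, v2, 125). refcount(pp2)=4>1 -> COPY to pp5. 6 ppages; refcounts: pp0:3 pp1:3 pp2:3 pp3:1 pp4:1 pp5:1
Op 8: read(P2, v1) -> 34. No state change.
Op 9: write(P1, v0, 161). refcount(pp0)=3>1 -> COPY to pp6. 7 ppages; refcounts: pp0:2 pp1:3 pp2:3 pp3:1 pp4:1 pp5:1 pp6:1

Answer: 7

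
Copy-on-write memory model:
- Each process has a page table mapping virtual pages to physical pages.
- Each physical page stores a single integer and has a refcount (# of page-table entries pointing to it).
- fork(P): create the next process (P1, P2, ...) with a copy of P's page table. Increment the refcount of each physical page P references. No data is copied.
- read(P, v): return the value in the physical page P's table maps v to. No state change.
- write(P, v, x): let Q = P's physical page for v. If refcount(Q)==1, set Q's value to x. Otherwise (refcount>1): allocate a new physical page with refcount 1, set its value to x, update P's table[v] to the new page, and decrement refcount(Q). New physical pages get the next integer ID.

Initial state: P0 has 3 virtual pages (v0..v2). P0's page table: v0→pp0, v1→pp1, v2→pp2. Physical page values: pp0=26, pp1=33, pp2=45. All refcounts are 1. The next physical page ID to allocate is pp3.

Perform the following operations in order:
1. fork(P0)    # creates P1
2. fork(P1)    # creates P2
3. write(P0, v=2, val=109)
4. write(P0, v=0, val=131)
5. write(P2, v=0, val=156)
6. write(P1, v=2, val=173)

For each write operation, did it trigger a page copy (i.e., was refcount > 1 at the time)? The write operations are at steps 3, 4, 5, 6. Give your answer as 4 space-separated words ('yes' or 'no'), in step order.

Op 1: fork(P0) -> P1. 3 ppages; refcounts: pp0:2 pp1:2 pp2:2
Op 2: fork(P1) -> P2. 3 ppages; refcounts: pp0:3 pp1:3 pp2:3
Op 3: write(P0, v2, 109). refcount(pp2)=3>1 -> COPY to pp3. 4 ppages; refcounts: pp0:3 pp1:3 pp2:2 pp3:1
Op 4: write(P0, v0, 131). refcount(pp0)=3>1 -> COPY to pp4. 5 ppages; refcounts: pp0:2 pp1:3 pp2:2 pp3:1 pp4:1
Op 5: write(P2, v0, 156). refcount(pp0)=2>1 -> COPY to pp5. 6 ppages; refcounts: pp0:1 pp1:3 pp2:2 pp3:1 pp4:1 pp5:1
Op 6: write(P1, v2, 173). refcount(pp2)=2>1 -> COPY to pp6. 7 ppages; refcounts: pp0:1 pp1:3 pp2:1 pp3:1 pp4:1 pp5:1 pp6:1

yes yes yes yes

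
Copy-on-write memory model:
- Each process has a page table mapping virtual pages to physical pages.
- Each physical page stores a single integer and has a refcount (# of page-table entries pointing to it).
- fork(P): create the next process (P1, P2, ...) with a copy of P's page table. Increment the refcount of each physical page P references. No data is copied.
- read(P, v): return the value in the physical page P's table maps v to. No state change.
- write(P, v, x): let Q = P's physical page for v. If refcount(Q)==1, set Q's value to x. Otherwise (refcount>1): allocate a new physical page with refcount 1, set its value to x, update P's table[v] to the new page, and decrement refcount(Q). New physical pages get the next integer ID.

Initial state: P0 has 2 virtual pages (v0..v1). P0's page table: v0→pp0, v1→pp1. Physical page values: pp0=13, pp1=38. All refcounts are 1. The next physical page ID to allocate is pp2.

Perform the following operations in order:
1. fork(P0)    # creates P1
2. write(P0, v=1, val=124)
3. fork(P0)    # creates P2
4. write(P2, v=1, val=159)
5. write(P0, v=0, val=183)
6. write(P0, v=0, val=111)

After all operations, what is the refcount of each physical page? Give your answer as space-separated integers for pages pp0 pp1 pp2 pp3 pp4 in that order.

Answer: 2 1 1 1 1

Derivation:
Op 1: fork(P0) -> P1. 2 ppages; refcounts: pp0:2 pp1:2
Op 2: write(P0, v1, 124). refcount(pp1)=2>1 -> COPY to pp2. 3 ppages; refcounts: pp0:2 pp1:1 pp2:1
Op 3: fork(P0) -> P2. 3 ppages; refcounts: pp0:3 pp1:1 pp2:2
Op 4: write(P2, v1, 159). refcount(pp2)=2>1 -> COPY to pp3. 4 ppages; refcounts: pp0:3 pp1:1 pp2:1 pp3:1
Op 5: write(P0, v0, 183). refcount(pp0)=3>1 -> COPY to pp4. 5 ppages; refcounts: pp0:2 pp1:1 pp2:1 pp3:1 pp4:1
Op 6: write(P0, v0, 111). refcount(pp4)=1 -> write in place. 5 ppages; refcounts: pp0:2 pp1:1 pp2:1 pp3:1 pp4:1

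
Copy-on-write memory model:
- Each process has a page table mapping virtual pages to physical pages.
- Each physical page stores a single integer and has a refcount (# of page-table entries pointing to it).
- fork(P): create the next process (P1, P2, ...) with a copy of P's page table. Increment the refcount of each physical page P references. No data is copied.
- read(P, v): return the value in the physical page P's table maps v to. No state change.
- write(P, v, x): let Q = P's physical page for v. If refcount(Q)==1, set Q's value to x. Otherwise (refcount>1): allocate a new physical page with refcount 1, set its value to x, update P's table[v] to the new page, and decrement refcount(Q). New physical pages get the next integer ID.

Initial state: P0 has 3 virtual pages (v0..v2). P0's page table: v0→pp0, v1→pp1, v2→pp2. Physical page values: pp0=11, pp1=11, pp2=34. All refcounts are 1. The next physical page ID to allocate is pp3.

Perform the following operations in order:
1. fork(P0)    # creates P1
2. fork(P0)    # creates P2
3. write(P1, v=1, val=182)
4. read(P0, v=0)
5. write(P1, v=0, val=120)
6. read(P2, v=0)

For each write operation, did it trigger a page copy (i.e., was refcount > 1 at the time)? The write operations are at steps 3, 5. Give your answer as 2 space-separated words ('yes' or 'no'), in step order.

Op 1: fork(P0) -> P1. 3 ppages; refcounts: pp0:2 pp1:2 pp2:2
Op 2: fork(P0) -> P2. 3 ppages; refcounts: pp0:3 pp1:3 pp2:3
Op 3: write(P1, v1, 182). refcount(pp1)=3>1 -> COPY to pp3. 4 ppages; refcounts: pp0:3 pp1:2 pp2:3 pp3:1
Op 4: read(P0, v0) -> 11. No state change.
Op 5: write(P1, v0, 120). refcount(pp0)=3>1 -> COPY to pp4. 5 ppages; refcounts: pp0:2 pp1:2 pp2:3 pp3:1 pp4:1
Op 6: read(P2, v0) -> 11. No state change.

yes yes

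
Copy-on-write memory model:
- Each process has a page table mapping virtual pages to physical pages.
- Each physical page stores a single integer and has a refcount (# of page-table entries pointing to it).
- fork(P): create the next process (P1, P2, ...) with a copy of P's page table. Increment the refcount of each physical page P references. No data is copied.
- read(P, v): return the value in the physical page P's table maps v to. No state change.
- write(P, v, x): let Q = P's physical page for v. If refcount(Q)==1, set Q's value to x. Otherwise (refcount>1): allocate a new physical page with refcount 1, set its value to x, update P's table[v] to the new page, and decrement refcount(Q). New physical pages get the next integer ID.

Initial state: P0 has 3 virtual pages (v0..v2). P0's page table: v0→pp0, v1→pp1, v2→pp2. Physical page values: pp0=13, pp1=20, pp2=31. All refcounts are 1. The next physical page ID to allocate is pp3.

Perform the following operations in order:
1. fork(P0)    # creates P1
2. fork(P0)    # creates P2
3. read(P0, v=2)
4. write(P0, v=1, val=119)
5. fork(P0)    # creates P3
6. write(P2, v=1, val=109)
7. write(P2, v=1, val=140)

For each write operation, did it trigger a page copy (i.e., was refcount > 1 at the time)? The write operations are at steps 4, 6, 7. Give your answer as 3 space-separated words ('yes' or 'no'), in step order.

Op 1: fork(P0) -> P1. 3 ppages; refcounts: pp0:2 pp1:2 pp2:2
Op 2: fork(P0) -> P2. 3 ppages; refcounts: pp0:3 pp1:3 pp2:3
Op 3: read(P0, v2) -> 31. No state change.
Op 4: write(P0, v1, 119). refcount(pp1)=3>1 -> COPY to pp3. 4 ppages; refcounts: pp0:3 pp1:2 pp2:3 pp3:1
Op 5: fork(P0) -> P3. 4 ppages; refcounts: pp0:4 pp1:2 pp2:4 pp3:2
Op 6: write(P2, v1, 109). refcount(pp1)=2>1 -> COPY to pp4. 5 ppages; refcounts: pp0:4 pp1:1 pp2:4 pp3:2 pp4:1
Op 7: write(P2, v1, 140). refcount(pp4)=1 -> write in place. 5 ppages; refcounts: pp0:4 pp1:1 pp2:4 pp3:2 pp4:1

yes yes no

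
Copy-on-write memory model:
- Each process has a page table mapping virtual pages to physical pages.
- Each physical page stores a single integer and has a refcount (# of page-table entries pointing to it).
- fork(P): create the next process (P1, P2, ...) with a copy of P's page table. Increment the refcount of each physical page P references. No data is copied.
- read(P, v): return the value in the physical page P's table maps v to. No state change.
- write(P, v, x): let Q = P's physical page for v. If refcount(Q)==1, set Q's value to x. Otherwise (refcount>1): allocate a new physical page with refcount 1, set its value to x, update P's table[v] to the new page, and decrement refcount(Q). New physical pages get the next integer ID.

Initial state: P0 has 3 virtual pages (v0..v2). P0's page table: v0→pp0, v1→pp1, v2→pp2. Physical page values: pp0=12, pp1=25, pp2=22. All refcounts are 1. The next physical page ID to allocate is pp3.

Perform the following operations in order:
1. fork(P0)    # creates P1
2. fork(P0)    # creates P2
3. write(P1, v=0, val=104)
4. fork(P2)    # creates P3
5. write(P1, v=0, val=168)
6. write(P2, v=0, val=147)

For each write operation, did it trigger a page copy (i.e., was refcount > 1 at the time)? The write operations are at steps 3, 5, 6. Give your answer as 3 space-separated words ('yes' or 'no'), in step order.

Op 1: fork(P0) -> P1. 3 ppages; refcounts: pp0:2 pp1:2 pp2:2
Op 2: fork(P0) -> P2. 3 ppages; refcounts: pp0:3 pp1:3 pp2:3
Op 3: write(P1, v0, 104). refcount(pp0)=3>1 -> COPY to pp3. 4 ppages; refcounts: pp0:2 pp1:3 pp2:3 pp3:1
Op 4: fork(P2) -> P3. 4 ppages; refcounts: pp0:3 pp1:4 pp2:4 pp3:1
Op 5: write(P1, v0, 168). refcount(pp3)=1 -> write in place. 4 ppages; refcounts: pp0:3 pp1:4 pp2:4 pp3:1
Op 6: write(P2, v0, 147). refcount(pp0)=3>1 -> COPY to pp4. 5 ppages; refcounts: pp0:2 pp1:4 pp2:4 pp3:1 pp4:1

yes no yes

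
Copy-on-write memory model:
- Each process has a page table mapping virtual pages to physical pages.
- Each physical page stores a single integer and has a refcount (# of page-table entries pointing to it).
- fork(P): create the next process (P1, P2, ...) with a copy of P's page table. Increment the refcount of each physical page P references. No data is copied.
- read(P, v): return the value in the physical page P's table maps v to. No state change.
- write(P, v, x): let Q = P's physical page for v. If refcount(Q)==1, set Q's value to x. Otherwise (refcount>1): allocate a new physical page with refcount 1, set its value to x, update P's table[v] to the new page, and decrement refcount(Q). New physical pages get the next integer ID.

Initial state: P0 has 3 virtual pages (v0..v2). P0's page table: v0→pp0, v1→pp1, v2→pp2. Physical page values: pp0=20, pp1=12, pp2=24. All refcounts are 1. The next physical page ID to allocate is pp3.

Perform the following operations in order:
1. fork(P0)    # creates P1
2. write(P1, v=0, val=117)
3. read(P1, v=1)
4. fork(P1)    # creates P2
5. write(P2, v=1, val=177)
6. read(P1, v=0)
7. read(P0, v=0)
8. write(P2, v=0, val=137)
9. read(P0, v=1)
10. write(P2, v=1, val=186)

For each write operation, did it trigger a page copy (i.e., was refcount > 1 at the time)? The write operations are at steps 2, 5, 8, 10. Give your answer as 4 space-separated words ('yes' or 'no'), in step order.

Op 1: fork(P0) -> P1. 3 ppages; refcounts: pp0:2 pp1:2 pp2:2
Op 2: write(P1, v0, 117). refcount(pp0)=2>1 -> COPY to pp3. 4 ppages; refcounts: pp0:1 pp1:2 pp2:2 pp3:1
Op 3: read(P1, v1) -> 12. No state change.
Op 4: fork(P1) -> P2. 4 ppages; refcounts: pp0:1 pp1:3 pp2:3 pp3:2
Op 5: write(P2, v1, 177). refcount(pp1)=3>1 -> COPY to pp4. 5 ppages; refcounts: pp0:1 pp1:2 pp2:3 pp3:2 pp4:1
Op 6: read(P1, v0) -> 117. No state change.
Op 7: read(P0, v0) -> 20. No state change.
Op 8: write(P2, v0, 137). refcount(pp3)=2>1 -> COPY to pp5. 6 ppages; refcounts: pp0:1 pp1:2 pp2:3 pp3:1 pp4:1 pp5:1
Op 9: read(P0, v1) -> 12. No state change.
Op 10: write(P2, v1, 186). refcount(pp4)=1 -> write in place. 6 ppages; refcounts: pp0:1 pp1:2 pp2:3 pp3:1 pp4:1 pp5:1

yes yes yes no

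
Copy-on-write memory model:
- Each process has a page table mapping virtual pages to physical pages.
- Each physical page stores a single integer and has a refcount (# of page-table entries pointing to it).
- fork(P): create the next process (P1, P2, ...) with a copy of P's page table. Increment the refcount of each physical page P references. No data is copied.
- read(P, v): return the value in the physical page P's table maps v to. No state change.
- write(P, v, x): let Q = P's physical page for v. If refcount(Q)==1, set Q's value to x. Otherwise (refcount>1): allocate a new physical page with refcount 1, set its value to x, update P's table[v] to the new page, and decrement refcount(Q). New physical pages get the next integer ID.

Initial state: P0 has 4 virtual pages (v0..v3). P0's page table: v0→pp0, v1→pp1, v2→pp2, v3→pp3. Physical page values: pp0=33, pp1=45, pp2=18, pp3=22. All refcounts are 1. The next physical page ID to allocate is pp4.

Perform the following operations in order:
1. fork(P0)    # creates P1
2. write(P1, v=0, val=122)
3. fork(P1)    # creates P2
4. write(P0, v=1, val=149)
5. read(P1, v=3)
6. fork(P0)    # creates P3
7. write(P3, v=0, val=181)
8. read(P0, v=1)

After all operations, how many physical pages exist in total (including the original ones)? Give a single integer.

Op 1: fork(P0) -> P1. 4 ppages; refcounts: pp0:2 pp1:2 pp2:2 pp3:2
Op 2: write(P1, v0, 122). refcount(pp0)=2>1 -> COPY to pp4. 5 ppages; refcounts: pp0:1 pp1:2 pp2:2 pp3:2 pp4:1
Op 3: fork(P1) -> P2. 5 ppages; refcounts: pp0:1 pp1:3 pp2:3 pp3:3 pp4:2
Op 4: write(P0, v1, 149). refcount(pp1)=3>1 -> COPY to pp5. 6 ppages; refcounts: pp0:1 pp1:2 pp2:3 pp3:3 pp4:2 pp5:1
Op 5: read(P1, v3) -> 22. No state change.
Op 6: fork(P0) -> P3. 6 ppages; refcounts: pp0:2 pp1:2 pp2:4 pp3:4 pp4:2 pp5:2
Op 7: write(P3, v0, 181). refcount(pp0)=2>1 -> COPY to pp6. 7 ppages; refcounts: pp0:1 pp1:2 pp2:4 pp3:4 pp4:2 pp5:2 pp6:1
Op 8: read(P0, v1) -> 149. No state change.

Answer: 7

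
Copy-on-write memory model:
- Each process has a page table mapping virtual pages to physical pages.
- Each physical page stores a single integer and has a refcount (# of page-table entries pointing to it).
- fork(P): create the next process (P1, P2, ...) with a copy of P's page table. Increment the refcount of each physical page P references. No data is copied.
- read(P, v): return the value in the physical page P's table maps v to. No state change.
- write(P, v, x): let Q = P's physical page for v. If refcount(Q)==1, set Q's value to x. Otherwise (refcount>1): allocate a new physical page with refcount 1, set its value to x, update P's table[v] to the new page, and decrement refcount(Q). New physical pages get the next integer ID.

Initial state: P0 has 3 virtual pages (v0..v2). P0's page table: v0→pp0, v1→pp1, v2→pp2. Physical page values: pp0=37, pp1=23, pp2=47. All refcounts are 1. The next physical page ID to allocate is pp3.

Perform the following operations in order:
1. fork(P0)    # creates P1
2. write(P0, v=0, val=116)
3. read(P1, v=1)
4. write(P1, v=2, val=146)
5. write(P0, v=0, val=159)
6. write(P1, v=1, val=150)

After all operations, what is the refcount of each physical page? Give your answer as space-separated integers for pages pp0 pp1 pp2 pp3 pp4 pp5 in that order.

Op 1: fork(P0) -> P1. 3 ppages; refcounts: pp0:2 pp1:2 pp2:2
Op 2: write(P0, v0, 116). refcount(pp0)=2>1 -> COPY to pp3. 4 ppages; refcounts: pp0:1 pp1:2 pp2:2 pp3:1
Op 3: read(P1, v1) -> 23. No state change.
Op 4: write(P1, v2, 146). refcount(pp2)=2>1 -> COPY to pp4. 5 ppages; refcounts: pp0:1 pp1:2 pp2:1 pp3:1 pp4:1
Op 5: write(P0, v0, 159). refcount(pp3)=1 -> write in place. 5 ppages; refcounts: pp0:1 pp1:2 pp2:1 pp3:1 pp4:1
Op 6: write(P1, v1, 150). refcount(pp1)=2>1 -> COPY to pp5. 6 ppages; refcounts: pp0:1 pp1:1 pp2:1 pp3:1 pp4:1 pp5:1

Answer: 1 1 1 1 1 1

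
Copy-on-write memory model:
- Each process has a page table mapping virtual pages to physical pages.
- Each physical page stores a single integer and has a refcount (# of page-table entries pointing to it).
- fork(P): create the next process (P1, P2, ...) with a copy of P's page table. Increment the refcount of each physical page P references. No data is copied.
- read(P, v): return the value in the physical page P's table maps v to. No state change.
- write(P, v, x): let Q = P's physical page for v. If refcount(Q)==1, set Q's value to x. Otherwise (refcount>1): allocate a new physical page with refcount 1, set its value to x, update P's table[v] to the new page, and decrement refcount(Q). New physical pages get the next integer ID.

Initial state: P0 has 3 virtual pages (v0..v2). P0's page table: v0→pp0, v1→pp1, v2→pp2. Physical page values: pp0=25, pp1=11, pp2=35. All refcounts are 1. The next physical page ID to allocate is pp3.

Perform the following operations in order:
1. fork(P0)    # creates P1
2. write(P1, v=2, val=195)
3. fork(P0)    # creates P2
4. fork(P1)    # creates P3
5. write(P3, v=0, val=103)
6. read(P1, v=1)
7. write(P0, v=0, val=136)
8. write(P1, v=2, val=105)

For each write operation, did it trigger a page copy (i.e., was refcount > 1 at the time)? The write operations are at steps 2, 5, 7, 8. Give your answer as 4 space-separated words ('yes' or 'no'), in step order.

Op 1: fork(P0) -> P1. 3 ppages; refcounts: pp0:2 pp1:2 pp2:2
Op 2: write(P1, v2, 195). refcount(pp2)=2>1 -> COPY to pp3. 4 ppages; refcounts: pp0:2 pp1:2 pp2:1 pp3:1
Op 3: fork(P0) -> P2. 4 ppages; refcounts: pp0:3 pp1:3 pp2:2 pp3:1
Op 4: fork(P1) -> P3. 4 ppages; refcounts: pp0:4 pp1:4 pp2:2 pp3:2
Op 5: write(P3, v0, 103). refcount(pp0)=4>1 -> COPY to pp4. 5 ppages; refcounts: pp0:3 pp1:4 pp2:2 pp3:2 pp4:1
Op 6: read(P1, v1) -> 11. No state change.
Op 7: write(P0, v0, 136). refcount(pp0)=3>1 -> COPY to pp5. 6 ppages; refcounts: pp0:2 pp1:4 pp2:2 pp3:2 pp4:1 pp5:1
Op 8: write(P1, v2, 105). refcount(pp3)=2>1 -> COPY to pp6. 7 ppages; refcounts: pp0:2 pp1:4 pp2:2 pp3:1 pp4:1 pp5:1 pp6:1

yes yes yes yes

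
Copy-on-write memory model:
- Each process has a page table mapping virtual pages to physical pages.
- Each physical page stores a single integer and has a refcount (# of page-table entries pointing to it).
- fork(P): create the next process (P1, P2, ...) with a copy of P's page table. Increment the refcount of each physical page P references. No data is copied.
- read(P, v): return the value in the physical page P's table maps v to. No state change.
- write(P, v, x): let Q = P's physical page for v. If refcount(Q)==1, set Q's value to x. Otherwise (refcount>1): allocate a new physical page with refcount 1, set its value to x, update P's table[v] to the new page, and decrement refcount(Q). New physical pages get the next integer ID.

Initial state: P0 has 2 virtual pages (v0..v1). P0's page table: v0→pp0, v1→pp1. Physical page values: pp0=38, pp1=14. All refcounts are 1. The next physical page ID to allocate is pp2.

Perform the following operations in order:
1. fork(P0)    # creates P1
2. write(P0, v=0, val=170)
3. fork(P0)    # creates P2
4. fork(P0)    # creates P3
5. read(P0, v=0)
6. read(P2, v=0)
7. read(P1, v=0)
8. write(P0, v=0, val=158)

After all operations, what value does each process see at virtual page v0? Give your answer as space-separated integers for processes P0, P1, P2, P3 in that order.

Answer: 158 38 170 170

Derivation:
Op 1: fork(P0) -> P1. 2 ppages; refcounts: pp0:2 pp1:2
Op 2: write(P0, v0, 170). refcount(pp0)=2>1 -> COPY to pp2. 3 ppages; refcounts: pp0:1 pp1:2 pp2:1
Op 3: fork(P0) -> P2. 3 ppages; refcounts: pp0:1 pp1:3 pp2:2
Op 4: fork(P0) -> P3. 3 ppages; refcounts: pp0:1 pp1:4 pp2:3
Op 5: read(P0, v0) -> 170. No state change.
Op 6: read(P2, v0) -> 170. No state change.
Op 7: read(P1, v0) -> 38. No state change.
Op 8: write(P0, v0, 158). refcount(pp2)=3>1 -> COPY to pp3. 4 ppages; refcounts: pp0:1 pp1:4 pp2:2 pp3:1
P0: v0 -> pp3 = 158
P1: v0 -> pp0 = 38
P2: v0 -> pp2 = 170
P3: v0 -> pp2 = 170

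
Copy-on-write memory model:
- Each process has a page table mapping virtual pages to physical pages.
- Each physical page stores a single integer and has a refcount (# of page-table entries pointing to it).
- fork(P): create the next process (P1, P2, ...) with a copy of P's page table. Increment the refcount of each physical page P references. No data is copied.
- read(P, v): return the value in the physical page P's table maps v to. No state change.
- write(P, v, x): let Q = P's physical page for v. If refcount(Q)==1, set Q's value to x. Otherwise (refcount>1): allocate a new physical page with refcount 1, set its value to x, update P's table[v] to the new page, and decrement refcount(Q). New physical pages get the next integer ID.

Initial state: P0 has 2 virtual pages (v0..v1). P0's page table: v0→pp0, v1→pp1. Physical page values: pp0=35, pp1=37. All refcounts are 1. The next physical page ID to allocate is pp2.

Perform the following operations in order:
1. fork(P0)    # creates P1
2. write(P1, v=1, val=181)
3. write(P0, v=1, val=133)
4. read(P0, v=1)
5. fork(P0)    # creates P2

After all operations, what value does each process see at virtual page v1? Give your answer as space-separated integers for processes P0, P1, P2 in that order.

Op 1: fork(P0) -> P1. 2 ppages; refcounts: pp0:2 pp1:2
Op 2: write(P1, v1, 181). refcount(pp1)=2>1 -> COPY to pp2. 3 ppages; refcounts: pp0:2 pp1:1 pp2:1
Op 3: write(P0, v1, 133). refcount(pp1)=1 -> write in place. 3 ppages; refcounts: pp0:2 pp1:1 pp2:1
Op 4: read(P0, v1) -> 133. No state change.
Op 5: fork(P0) -> P2. 3 ppages; refcounts: pp0:3 pp1:2 pp2:1
P0: v1 -> pp1 = 133
P1: v1 -> pp2 = 181
P2: v1 -> pp1 = 133

Answer: 133 181 133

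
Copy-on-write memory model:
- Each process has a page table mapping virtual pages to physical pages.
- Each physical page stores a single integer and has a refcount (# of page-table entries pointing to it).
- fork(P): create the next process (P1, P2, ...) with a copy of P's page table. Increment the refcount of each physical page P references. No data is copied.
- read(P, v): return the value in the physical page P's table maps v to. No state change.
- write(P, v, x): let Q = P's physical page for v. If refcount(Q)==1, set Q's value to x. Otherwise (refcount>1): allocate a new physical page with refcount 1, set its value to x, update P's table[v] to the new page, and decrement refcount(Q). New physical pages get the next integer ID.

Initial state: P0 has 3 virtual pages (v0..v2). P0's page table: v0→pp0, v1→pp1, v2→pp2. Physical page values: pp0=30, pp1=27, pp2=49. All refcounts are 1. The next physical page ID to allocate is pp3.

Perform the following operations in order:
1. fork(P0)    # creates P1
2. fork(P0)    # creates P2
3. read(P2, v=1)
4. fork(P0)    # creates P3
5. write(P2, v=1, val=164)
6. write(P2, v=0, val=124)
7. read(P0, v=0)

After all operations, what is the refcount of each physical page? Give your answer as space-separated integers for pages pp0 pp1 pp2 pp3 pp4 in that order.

Op 1: fork(P0) -> P1. 3 ppages; refcounts: pp0:2 pp1:2 pp2:2
Op 2: fork(P0) -> P2. 3 ppages; refcounts: pp0:3 pp1:3 pp2:3
Op 3: read(P2, v1) -> 27. No state change.
Op 4: fork(P0) -> P3. 3 ppages; refcounts: pp0:4 pp1:4 pp2:4
Op 5: write(P2, v1, 164). refcount(pp1)=4>1 -> COPY to pp3. 4 ppages; refcounts: pp0:4 pp1:3 pp2:4 pp3:1
Op 6: write(P2, v0, 124). refcount(pp0)=4>1 -> COPY to pp4. 5 ppages; refcounts: pp0:3 pp1:3 pp2:4 pp3:1 pp4:1
Op 7: read(P0, v0) -> 30. No state change.

Answer: 3 3 4 1 1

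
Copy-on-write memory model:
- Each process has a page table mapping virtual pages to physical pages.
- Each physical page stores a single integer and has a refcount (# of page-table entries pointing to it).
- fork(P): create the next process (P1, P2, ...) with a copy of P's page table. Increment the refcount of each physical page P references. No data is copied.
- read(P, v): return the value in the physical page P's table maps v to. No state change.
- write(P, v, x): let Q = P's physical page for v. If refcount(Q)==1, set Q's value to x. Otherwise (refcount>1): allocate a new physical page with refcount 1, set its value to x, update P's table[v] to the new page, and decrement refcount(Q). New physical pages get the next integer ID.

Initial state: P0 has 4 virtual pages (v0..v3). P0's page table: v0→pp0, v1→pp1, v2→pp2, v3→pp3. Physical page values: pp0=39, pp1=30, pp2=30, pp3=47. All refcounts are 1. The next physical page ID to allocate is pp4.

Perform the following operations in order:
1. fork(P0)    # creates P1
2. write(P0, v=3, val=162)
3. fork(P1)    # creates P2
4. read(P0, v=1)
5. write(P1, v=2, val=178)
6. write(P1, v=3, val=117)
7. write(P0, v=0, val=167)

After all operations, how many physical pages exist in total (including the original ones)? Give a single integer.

Answer: 8

Derivation:
Op 1: fork(P0) -> P1. 4 ppages; refcounts: pp0:2 pp1:2 pp2:2 pp3:2
Op 2: write(P0, v3, 162). refcount(pp3)=2>1 -> COPY to pp4. 5 ppages; refcounts: pp0:2 pp1:2 pp2:2 pp3:1 pp4:1
Op 3: fork(P1) -> P2. 5 ppages; refcounts: pp0:3 pp1:3 pp2:3 pp3:2 pp4:1
Op 4: read(P0, v1) -> 30. No state change.
Op 5: write(P1, v2, 178). refcount(pp2)=3>1 -> COPY to pp5. 6 ppages; refcounts: pp0:3 pp1:3 pp2:2 pp3:2 pp4:1 pp5:1
Op 6: write(P1, v3, 117). refcount(pp3)=2>1 -> COPY to pp6. 7 ppages; refcounts: pp0:3 pp1:3 pp2:2 pp3:1 pp4:1 pp5:1 pp6:1
Op 7: write(P0, v0, 167). refcount(pp0)=3>1 -> COPY to pp7. 8 ppages; refcounts: pp0:2 pp1:3 pp2:2 pp3:1 pp4:1 pp5:1 pp6:1 pp7:1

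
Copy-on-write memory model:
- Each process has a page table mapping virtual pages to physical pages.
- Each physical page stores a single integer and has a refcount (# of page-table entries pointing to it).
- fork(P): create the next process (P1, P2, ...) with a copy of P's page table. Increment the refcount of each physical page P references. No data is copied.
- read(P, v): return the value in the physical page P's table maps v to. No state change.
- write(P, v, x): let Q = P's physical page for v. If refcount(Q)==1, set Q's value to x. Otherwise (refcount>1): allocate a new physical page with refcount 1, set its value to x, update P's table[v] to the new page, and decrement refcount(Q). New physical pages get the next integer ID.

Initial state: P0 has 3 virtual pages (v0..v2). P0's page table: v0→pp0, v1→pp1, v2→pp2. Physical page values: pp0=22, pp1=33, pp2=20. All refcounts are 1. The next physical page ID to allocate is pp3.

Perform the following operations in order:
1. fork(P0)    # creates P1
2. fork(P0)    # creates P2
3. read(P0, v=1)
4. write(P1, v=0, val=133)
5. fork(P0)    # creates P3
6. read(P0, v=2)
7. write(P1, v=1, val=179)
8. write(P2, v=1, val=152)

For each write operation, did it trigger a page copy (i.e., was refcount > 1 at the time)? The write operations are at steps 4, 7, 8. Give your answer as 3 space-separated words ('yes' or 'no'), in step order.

Op 1: fork(P0) -> P1. 3 ppages; refcounts: pp0:2 pp1:2 pp2:2
Op 2: fork(P0) -> P2. 3 ppages; refcounts: pp0:3 pp1:3 pp2:3
Op 3: read(P0, v1) -> 33. No state change.
Op 4: write(P1, v0, 133). refcount(pp0)=3>1 -> COPY to pp3. 4 ppages; refcounts: pp0:2 pp1:3 pp2:3 pp3:1
Op 5: fork(P0) -> P3. 4 ppages; refcounts: pp0:3 pp1:4 pp2:4 pp3:1
Op 6: read(P0, v2) -> 20. No state change.
Op 7: write(P1, v1, 179). refcount(pp1)=4>1 -> COPY to pp4. 5 ppages; refcounts: pp0:3 pp1:3 pp2:4 pp3:1 pp4:1
Op 8: write(P2, v1, 152). refcount(pp1)=3>1 -> COPY to pp5. 6 ppages; refcounts: pp0:3 pp1:2 pp2:4 pp3:1 pp4:1 pp5:1

yes yes yes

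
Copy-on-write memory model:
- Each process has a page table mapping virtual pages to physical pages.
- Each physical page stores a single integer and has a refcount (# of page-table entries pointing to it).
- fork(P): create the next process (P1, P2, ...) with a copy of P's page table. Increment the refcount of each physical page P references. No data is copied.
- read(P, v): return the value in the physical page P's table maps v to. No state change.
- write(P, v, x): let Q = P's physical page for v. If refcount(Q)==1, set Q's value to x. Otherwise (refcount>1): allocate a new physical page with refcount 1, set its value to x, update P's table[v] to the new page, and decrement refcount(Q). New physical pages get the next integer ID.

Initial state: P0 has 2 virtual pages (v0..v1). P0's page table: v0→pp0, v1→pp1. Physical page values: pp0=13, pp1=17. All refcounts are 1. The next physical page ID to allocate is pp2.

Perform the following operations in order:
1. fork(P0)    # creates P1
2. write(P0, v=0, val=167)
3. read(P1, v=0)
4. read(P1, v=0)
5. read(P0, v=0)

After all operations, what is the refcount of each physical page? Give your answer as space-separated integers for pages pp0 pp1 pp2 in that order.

Op 1: fork(P0) -> P1. 2 ppages; refcounts: pp0:2 pp1:2
Op 2: write(P0, v0, 167). refcount(pp0)=2>1 -> COPY to pp2. 3 ppages; refcounts: pp0:1 pp1:2 pp2:1
Op 3: read(P1, v0) -> 13. No state change.
Op 4: read(P1, v0) -> 13. No state change.
Op 5: read(P0, v0) -> 167. No state change.

Answer: 1 2 1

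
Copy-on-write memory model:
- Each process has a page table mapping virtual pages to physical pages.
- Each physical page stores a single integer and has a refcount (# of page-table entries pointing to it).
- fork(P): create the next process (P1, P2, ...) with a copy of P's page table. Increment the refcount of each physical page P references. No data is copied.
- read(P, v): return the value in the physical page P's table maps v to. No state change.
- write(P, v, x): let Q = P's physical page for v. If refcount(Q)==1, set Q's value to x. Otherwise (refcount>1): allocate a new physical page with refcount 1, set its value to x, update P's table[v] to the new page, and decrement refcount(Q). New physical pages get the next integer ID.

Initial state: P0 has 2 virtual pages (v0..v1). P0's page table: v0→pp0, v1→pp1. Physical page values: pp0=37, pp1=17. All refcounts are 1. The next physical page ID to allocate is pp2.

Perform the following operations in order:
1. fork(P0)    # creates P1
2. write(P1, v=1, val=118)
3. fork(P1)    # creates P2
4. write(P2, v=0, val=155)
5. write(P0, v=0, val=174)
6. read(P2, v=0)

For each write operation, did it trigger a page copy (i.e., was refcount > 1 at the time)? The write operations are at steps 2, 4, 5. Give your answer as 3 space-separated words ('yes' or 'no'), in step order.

Op 1: fork(P0) -> P1. 2 ppages; refcounts: pp0:2 pp1:2
Op 2: write(P1, v1, 118). refcount(pp1)=2>1 -> COPY to pp2. 3 ppages; refcounts: pp0:2 pp1:1 pp2:1
Op 3: fork(P1) -> P2. 3 ppages; refcounts: pp0:3 pp1:1 pp2:2
Op 4: write(P2, v0, 155). refcount(pp0)=3>1 -> COPY to pp3. 4 ppages; refcounts: pp0:2 pp1:1 pp2:2 pp3:1
Op 5: write(P0, v0, 174). refcount(pp0)=2>1 -> COPY to pp4. 5 ppages; refcounts: pp0:1 pp1:1 pp2:2 pp3:1 pp4:1
Op 6: read(P2, v0) -> 155. No state change.

yes yes yes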